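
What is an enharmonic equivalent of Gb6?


Reasoning:
Enharmonic notes sound the same pitch but are spelled with different letter names
Gb and F# name the same pitch class
= F#6


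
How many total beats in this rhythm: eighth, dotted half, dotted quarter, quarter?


Beat values:
  eighth = 0.5 beats
  dotted half = 3 beats
  dotted quarter = 1.5 beats
  quarter = 1 beat
Sum = 0.5 + 3 + 1.5 + 1
= 6 beats


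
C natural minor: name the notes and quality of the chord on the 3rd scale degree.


Step by step:
C natural minor scale: C D Eb F G Ab Bb
Diatonic triad on degree 3 stacks scale notes 3, 5, 7: Eb G Bb
Eb→G = 4 semitones; Eb→Bb = 7 semitones → major triad
= Eb G Bb (major)


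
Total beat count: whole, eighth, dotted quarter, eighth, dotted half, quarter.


Working:
Beat values:
  whole = 4 beats
  eighth = 0.5 beats
  dotted quarter = 1.5 beats
  eighth = 0.5 beats
  dotted half = 3 beats
  quarter = 1 beat
Sum = 4 + 0.5 + 1.5 + 0.5 + 3 + 1
= 10.5 beats


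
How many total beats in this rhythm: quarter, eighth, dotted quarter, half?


Beat values:
  quarter = 1 beat
  eighth = 0.5 beats
  dotted quarter = 1.5 beats
  half = 2 beats
Sum = 1 + 0.5 + 1.5 + 2
= 5 beats


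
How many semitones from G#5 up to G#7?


Step by step:
Absolute semitone position = octave×12 + chromatic position
G#5: 5×12 + 8 = 68
G#7: 7×12 + 8 = 92
Difference = 92 - 68 = 24
= 24 semitones


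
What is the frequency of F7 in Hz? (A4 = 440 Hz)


Working:
f = 440 × 2^(n/12) where n = semitones from A4
F7: 32 semitones from A4
f = 440 × 2^(32/12)
f = 2793.83 Hz


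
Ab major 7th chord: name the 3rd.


Step by step:
Major 7th chord = root + major 3rd + perfect 5th + major 7th
Seventh chords stack in thirds, so the letter names are A-C-E-G
Root: Ab
Major 3rd above Ab: C
Perfect 5th above Ab: Eb
Major 7th above Ab: G
The 3rd = C


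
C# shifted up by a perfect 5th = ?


Reasoning:
perfect 5th: 5 letter names, 7 semitones
Letter: C + 4 → G
Pitch: C# + 7 semitones, spelled as a G → G#
= G#


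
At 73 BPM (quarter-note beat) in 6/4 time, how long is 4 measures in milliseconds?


Solution.
Quarter-note beat duration = 60000 / 73 ms
Beats per measure (6/4) = 6
One measure = 6 × 60000 / 73 = 360000 / 73 ms
4 measures = 4 × 360000 / 73 = 1440000 / 73
= 19726.0 ms


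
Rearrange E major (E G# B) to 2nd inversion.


Working:
Root position: E G# B
2nd inversion: move root and 3rd up an octave
Bass note: B
Notes (bottom to top) = B E G#


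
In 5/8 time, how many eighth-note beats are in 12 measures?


Reasoning:
Time signature 5/8: the bottom number 8 means the eighth note gets one count
The top number 5 means 5 eighth-note beats per measure
Total = 5 × 12 measures
= 60 eighth-note beats


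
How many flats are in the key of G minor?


Flat minor keys: A(0), D(1), G(2), C(3), F(4), Bb(5), Eb(6), Ab(7)
G minor has 2 flats
Order of flats: Bb Eb Ab Db Gb Cb Fb → first 2: Bb, Eb
= 2 flats


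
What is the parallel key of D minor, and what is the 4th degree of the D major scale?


Working:
Parallel keys share the same tonic but differ in mode
D minor → parallel is D major
D major scale: D E F# G A B C#
= D major; 4th degree = G


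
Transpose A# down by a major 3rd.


major 3rd: 3 letter names, 4 semitones
Letter: A - 2 → F
Pitch: A# - 4 semitones, spelled as an F → F#
= F#


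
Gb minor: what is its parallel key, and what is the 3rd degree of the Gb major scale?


Working:
Parallel keys share the same tonic but differ in mode
Gb minor → parallel is Gb major
Gb major scale: Gb Ab Bb Cb Db Eb F
= Gb major; 3rd degree = Bb


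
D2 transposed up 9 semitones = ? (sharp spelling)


Step by step:
D2: chromatic position 2 in octave 2 → absolute = 2×12 + 2 = 26
Transpose up 9: 26 + 9 = 35
35 = 2×12 + 11 → B in octave 2
Result = B2


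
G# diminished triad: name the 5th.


Solution.
Diminished triad = root + minor 3rd (3 semitones) + diminished 5th (6 semitones)
A triad on G# stacks thirds, so the chord tones use letter names G-B-D
Root: G#
Minor 3rd above G#: B
Diminished 5th above G#: D
The 5th = D


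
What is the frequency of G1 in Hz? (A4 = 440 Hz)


Working:
f = 440 × 2^(n/12) where n = semitones from A4
G1: -38 semitones from A4
f = 440 × 2^(-38/12)
f = 49.00 Hz


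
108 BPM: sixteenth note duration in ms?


One quarter-note beat = 60000 / BPM = 60000 / 108 ms
Sixteenth note = 1/4 × quarter note
Duration = 1/4 × 60000 / 108 = 15000 / 108
= 138.9 ms


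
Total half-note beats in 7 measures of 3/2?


Time signature 3/2: the bottom number 2 means the half note gets one count
The top number 3 means 3 half-note beats per measure
Total = 3 × 7 measures
= 21 half-note beats


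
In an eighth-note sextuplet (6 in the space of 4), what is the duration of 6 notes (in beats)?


Sextuplet: 6 notes occupy the space of 4 eighth notes
Space = 4 × 1/2 = 2 beats
Each sextuplet note = 2 / 6 = 1/3 beats
6 notes = 6 × 1/3 = 2
= 2 beats


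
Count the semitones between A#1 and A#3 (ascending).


Solution.
Absolute semitone position = octave×12 + chromatic position
A#1: 1×12 + 10 = 22
A#3: 3×12 + 10 = 46
Difference = 46 - 22 = 24
= 24 semitones


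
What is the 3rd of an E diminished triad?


Solution.
Diminished triad = root + minor 3rd (3 semitones) + diminished 5th (6 semitones)
A triad on E stacks thirds, so the chord tones use letter names E-G-B
Root: E
Minor 3rd above E: G
Diminished 5th above E: Bb
The 3rd = G


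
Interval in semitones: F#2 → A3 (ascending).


Absolute semitone position = octave×12 + chromatic position
F#2: 2×12 + 6 = 30
A3: 3×12 + 9 = 45
Difference = 45 - 30 = 15
= 15 semitones


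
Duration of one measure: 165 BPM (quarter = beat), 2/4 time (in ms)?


Quarter-note beat duration = 60000 / 165 ms
Beats per measure (2/4) = 2
One measure = 2 × 60000 / 165 = 120000 / 165 ms
= 727.3 ms


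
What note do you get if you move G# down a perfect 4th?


perfect 4th: 4 letter names, 5 semitones
Letter: G - 3 → D
Pitch: G# - 5 semitones, spelled as a D → D#
= D#


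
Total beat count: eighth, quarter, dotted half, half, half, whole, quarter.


Step by step:
Beat values:
  eighth = 0.5 beats
  quarter = 1 beat
  dotted half = 3 beats
  half = 2 beats
  half = 2 beats
  whole = 4 beats
  quarter = 1 beat
Sum = 0.5 + 1 + 3 + 2 + 2 + 4 + 1
= 13.5 beats


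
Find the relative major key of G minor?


Solution.
The relative major shares the key signature and is a minor 3rd above the minor tonic
A minor 3rd above G is Bb
→ relative major of G minor is Bb major
= Bb major


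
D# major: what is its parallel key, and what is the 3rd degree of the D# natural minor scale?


Let's work it out.
Parallel keys share the same tonic but differ in mode
D# major → parallel is D# minor
D# natural minor scale: D# E# F# G# A# B C#
= D# minor; 3rd degree = F#


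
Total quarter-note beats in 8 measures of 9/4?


Solution.
Time signature 9/4: the bottom number 4 means the quarter note gets one count
The top number 9 means 9 quarter-note beats per measure
Total = 9 × 8 measures
= 72 quarter-note beats


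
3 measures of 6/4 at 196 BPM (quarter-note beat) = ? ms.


Working:
Quarter-note beat duration = 60000 / 196 ms
Beats per measure (6/4) = 6
One measure = 6 × 60000 / 196 = 360000 / 196 ms
3 measures = 3 × 360000 / 196 = 1080000 / 196
= 5510.2 ms


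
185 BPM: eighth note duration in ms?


Reasoning:
One quarter-note beat = 60000 / BPM = 60000 / 185 ms
Eighth note = 1/2 × quarter note
Duration = 1/2 × 60000 / 185 = 30000 / 185
= 162.2 ms


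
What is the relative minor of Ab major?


The relative minor shares the major's key signature and starts on its 6th degree
6th degree = a major 6th above the tonic; a major 6th above Ab is F
→ relative minor of Ab major is F minor
= F minor


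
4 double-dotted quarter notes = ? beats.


Step by step:
Base quarter note = 1 beat
Dot 1 adds half the previous value: +1/2
Dot 2 adds half the previous value: +1/4
One double-dotted quarter = 1 + 1/2 + 1/4 = 7/4
4 of them = 4 × 7/4 = 7
= 7 beats


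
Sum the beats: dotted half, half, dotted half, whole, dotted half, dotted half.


Step by step:
Beat values:
  dotted half = 3 beats
  half = 2 beats
  dotted half = 3 beats
  whole = 4 beats
  dotted half = 3 beats
  dotted half = 3 beats
Sum = 3 + 2 + 3 + 4 + 3 + 3
= 18 beats


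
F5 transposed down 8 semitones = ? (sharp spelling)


Let's work it out.
F5: chromatic position 5 in octave 5 → absolute = 5×12 + 5 = 65
Transpose down 8: 65 - 8 = 57
57 = 4×12 + 9 → A in octave 4
Result = A4


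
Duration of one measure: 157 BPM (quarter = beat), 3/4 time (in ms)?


Quarter-note beat duration = 60000 / 157 ms
Beats per measure (3/4) = 3
One measure = 3 × 60000 / 157 = 180000 / 157 ms
= 1146.5 ms


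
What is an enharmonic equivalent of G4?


Enharmonic notes sound the same pitch but are spelled with different letter names
G and Abb name the same pitch class
= Abb4


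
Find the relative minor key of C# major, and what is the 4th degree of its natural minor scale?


Let's work it out.
The relative minor shares the major's key signature and starts on its 6th degree
6th degree = a major 6th above the tonic; a major 6th above C# is A#
→ relative minor of C# major is A# minor
A# natural minor scale: A# B# C# D# E# F# G#
= A# minor; 4th degree = D#


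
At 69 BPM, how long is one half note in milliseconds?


One quarter-note beat = 60000 / BPM = 60000 / 69 ms
Half note = 2 × quarter note
Duration = 2 × 60000 / 69 = 120000 / 69
= 1739.1 ms


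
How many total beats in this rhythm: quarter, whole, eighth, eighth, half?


Solution.
Beat values:
  quarter = 1 beat
  whole = 4 beats
  eighth = 0.5 beats
  eighth = 0.5 beats
  half = 2 beats
Sum = 1 + 4 + 0.5 + 0.5 + 2
= 8 beats


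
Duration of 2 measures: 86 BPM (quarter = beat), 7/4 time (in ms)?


Let's work it out.
Quarter-note beat duration = 60000 / 86 ms
Beats per measure (7/4) = 7
One measure = 7 × 60000 / 86 = 420000 / 86 ms
2 measures = 2 × 420000 / 86 = 840000 / 86
= 9767.4 ms


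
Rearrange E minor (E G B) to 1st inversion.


Reasoning:
Root position: E G B
1st inversion: move root up an octave
Bass note: G
Notes (bottom to top) = G B E


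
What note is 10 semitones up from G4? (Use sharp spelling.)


Let's work it out.
G4: chromatic position 7 in octave 4 → absolute = 4×12 + 7 = 55
Transpose up 10: 55 + 10 = 65
65 = 5×12 + 5 → F in octave 5
Result = F5


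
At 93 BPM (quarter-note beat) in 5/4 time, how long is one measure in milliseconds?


Quarter-note beat duration = 60000 / 93 ms
Beats per measure (5/4) = 5
One measure = 5 × 60000 / 93 = 300000 / 93 ms
= 3225.8 ms


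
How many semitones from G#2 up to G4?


Let's work it out.
Absolute semitone position = octave×12 + chromatic position
G#2: 2×12 + 8 = 32
G4: 4×12 + 7 = 55
Difference = 55 - 32 = 23
= 23 semitones


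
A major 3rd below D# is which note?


Working:
A 3rd spans 3 letter names, so from D we land on B
A major 3rd = 4 semitones below D#
Spell B at that pitch: B
= B


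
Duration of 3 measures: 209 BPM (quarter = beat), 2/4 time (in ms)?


Working:
Quarter-note beat duration = 60000 / 209 ms
Beats per measure (2/4) = 2
One measure = 2 × 60000 / 209 = 120000 / 209 ms
3 measures = 3 × 120000 / 209 = 360000 / 209
= 1722.5 ms


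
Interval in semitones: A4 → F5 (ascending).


Reasoning:
Absolute semitone position = octave×12 + chromatic position
A4: 4×12 + 9 = 57
F5: 5×12 + 5 = 65
Difference = 65 - 57 = 8
= 8 semitones


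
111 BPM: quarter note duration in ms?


Reasoning:
One quarter-note beat = 60000 / BPM = 60000 / 111 ms
Duration = 60000 / 111
= 540.5 ms


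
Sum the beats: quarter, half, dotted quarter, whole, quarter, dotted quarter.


Reasoning:
Beat values:
  quarter = 1 beat
  half = 2 beats
  dotted quarter = 1.5 beats
  whole = 4 beats
  quarter = 1 beat
  dotted quarter = 1.5 beats
Sum = 1 + 2 + 1.5 + 4 + 1 + 1.5
= 11 beats


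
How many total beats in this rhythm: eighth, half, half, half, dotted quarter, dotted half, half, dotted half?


Beat values:
  eighth = 0.5 beats
  half = 2 beats
  half = 2 beats
  half = 2 beats
  dotted quarter = 1.5 beats
  dotted half = 3 beats
  half = 2 beats
  dotted half = 3 beats
Sum = 0.5 + 2 + 2 + 2 + 1.5 + 3 + 2 + 3
= 16 beats


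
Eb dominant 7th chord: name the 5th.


Working:
Dominant 7th chord = root + major 3rd + perfect 5th + minor 7th
Seventh chords stack in thirds, so the letter names are E-G-B-D
Root: Eb
Major 3rd above Eb: G
Perfect 5th above Eb: Bb
Minor 7th above Eb: Db
The 5th = Bb


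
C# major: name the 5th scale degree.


Major scale pattern: W-W-H-W-W-W-H (2-2-1-2-2-2-1 semitones)
Starting from C#:
  C# + 2 semitones → D#
  D# + 2 semitones → E#
  E# + 1 semitone → F#
  F# + 2 semitones → G#
  G# + 2 semitones → A#
  A# + 2 semitones → B#
  B# + 1 semitone → C#
Scale: C# D# E# F# G# A# B#
Degree 5 = G#


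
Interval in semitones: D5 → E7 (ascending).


Step by step:
Absolute semitone position = octave×12 + chromatic position
D5: 5×12 + 2 = 62
E7: 7×12 + 4 = 88
Difference = 88 - 62 = 26
= 26 semitones


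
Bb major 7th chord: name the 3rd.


Solution.
Major 7th chord = root + major 3rd + perfect 5th + major 7th
Seventh chords stack in thirds, so the letter names are B-D-F-A
Root: Bb
Major 3rd above Bb: D
Perfect 5th above Bb: F
Major 7th above Bb: A
The 3rd = D


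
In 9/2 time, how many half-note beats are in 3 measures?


Step by step:
Time signature 9/2: the bottom number 2 means the half note gets one count
The top number 9 means 9 half-note beats per measure
Total = 9 × 3 measures
= 27 half-note beats


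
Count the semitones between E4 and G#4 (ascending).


Reasoning:
Absolute semitone position = octave×12 + chromatic position
E4: 4×12 + 4 = 52
G#4: 4×12 + 8 = 56
Difference = 56 - 52 = 4
= 4 semitones


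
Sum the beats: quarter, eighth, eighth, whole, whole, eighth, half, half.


Reasoning:
Beat values:
  quarter = 1 beat
  eighth = 0.5 beats
  eighth = 0.5 beats
  whole = 4 beats
  whole = 4 beats
  eighth = 0.5 beats
  half = 2 beats
  half = 2 beats
Sum = 1 + 0.5 + 0.5 + 4 + 4 + 0.5 + 2 + 2
= 14.5 beats


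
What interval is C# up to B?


Step by step:
Letter names: C → B spans 7 letter names → a 7th
Semitones: C# → B = 10 half-steps
A 7th of 10 semitones is a minor 7th
= minor 7th


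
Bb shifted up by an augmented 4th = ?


augmented 4th: 4 letter names, 6 semitones
Letter: B + 3 → E
Pitch: Bb + 6 semitones, spelled as an E → E
= E


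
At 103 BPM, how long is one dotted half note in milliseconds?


Step by step:
One quarter-note beat = 60000 / BPM = 60000 / 103 ms
Dotted half note = 3 × quarter note
Duration = 3 × 60000 / 103 = 180000 / 103
= 1747.6 ms


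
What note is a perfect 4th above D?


Solution.
A 4th spans 4 letter names, so from D we land on G
A perfect 4th = 5 semitones above D
Spell G at that pitch: G
= G


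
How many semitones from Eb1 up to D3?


Reasoning:
Absolute semitone position = octave×12 + chromatic position
Eb1: 1×12 + 3 = 15
D3: 3×12 + 2 = 38
Difference = 38 - 15 = 23
= 23 semitones


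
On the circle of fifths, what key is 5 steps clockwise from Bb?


Reasoning:
Each clockwise step on the circle of fifths moves up a perfect 5th
From Bb: Bb → F → C → G → D → A
= A


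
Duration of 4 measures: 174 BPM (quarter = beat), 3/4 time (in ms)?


Quarter-note beat duration = 60000 / 174 ms
Beats per measure (3/4) = 3
One measure = 3 × 60000 / 174 = 180000 / 174 ms
4 measures = 4 × 180000 / 174 = 720000 / 174
= 4137.9 ms


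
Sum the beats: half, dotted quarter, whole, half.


Reasoning:
Beat values:
  half = 2 beats
  dotted quarter = 1.5 beats
  whole = 4 beats
  half = 2 beats
Sum = 2 + 1.5 + 4 + 2
= 9.5 beats


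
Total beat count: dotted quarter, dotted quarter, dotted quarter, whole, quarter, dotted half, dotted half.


Let's work it out.
Beat values:
  dotted quarter = 1.5 beats
  dotted quarter = 1.5 beats
  dotted quarter = 1.5 beats
  whole = 4 beats
  quarter = 1 beat
  dotted half = 3 beats
  dotted half = 3 beats
Sum = 1.5 + 1.5 + 1.5 + 4 + 1 + 3 + 3
= 15.5 beats


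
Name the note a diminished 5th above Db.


A 5th spans 5 letter names, so from D we land on A
A diminished 5th = 6 semitones above Db
Spell A at that pitch: Abb
= Abb


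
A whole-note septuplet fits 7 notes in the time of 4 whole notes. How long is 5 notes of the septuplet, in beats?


Reasoning:
Septuplet: 7 notes occupy the space of 4 whole notes
Space = 4 × 4 = 16 beats
Each septuplet note = 16 / 7 = 16/7 beats
5 notes = 5 × 16/7 = 80/7
= 80/7 beats


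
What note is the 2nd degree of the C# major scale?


Working:
Major scale pattern: W-W-H-W-W-W-H (2-2-1-2-2-2-1 semitones)
Starting from C#:
  C# + 2 semitones → D#
  D# + 2 semitones → E#
  E# + 1 semitone → F#
  F# + 2 semitones → G#
  G# + 2 semitones → A#
  A# + 2 semitones → B#
  B# + 1 semitone → C#
Scale: C# D# E# F# G# A# B#
Degree 2 = D#


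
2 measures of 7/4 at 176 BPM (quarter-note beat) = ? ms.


Step by step:
Quarter-note beat duration = 60000 / 176 ms
Beats per measure (7/4) = 7
One measure = 7 × 60000 / 176 = 420000 / 176 ms
2 measures = 2 × 420000 / 176 = 840000 / 176
= 4772.7 ms


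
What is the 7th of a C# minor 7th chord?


Minor 7th chord = root + minor 3rd + perfect 5th + minor 7th
Seventh chords stack in thirds, so the letter names are C-E-G-B
Root: C#
Minor 3rd above C#: E
Perfect 5th above C#: G#
Minor 7th above C#: B
The 7th = B


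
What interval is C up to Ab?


Reasoning:
Letter names: C → A spans 6 letter names → a 6th
Semitones: C → Ab = 8 half-steps
A 6th of 8 semitones is a minor 6th
= minor 6th


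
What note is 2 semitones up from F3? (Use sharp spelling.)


F3: chromatic position 5 in octave 3 → absolute = 3×12 + 5 = 41
Transpose up 2: 41 + 2 = 43
43 = 3×12 + 7 → G in octave 3
Result = G3


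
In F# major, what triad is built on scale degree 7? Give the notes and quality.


Working:
F# major scale: F# G# A# B C# D# E#
Diatonic triad on degree 7 stacks scale notes 7, 2, 4: E# G# B
E#→G# = 3 semitones; E#→B = 6 semitones → diminished triad
= E# G# B (diminished)


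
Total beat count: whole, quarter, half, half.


Reasoning:
Beat values:
  whole = 4 beats
  quarter = 1 beat
  half = 2 beats
  half = 2 beats
Sum = 4 + 1 + 2 + 2
= 9 beats


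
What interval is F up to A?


Solution.
Letter names: F → A spans 3 letter names → a 3rd
Semitones: F → A = 4 half-steps
A 3rd of 4 semitones is a major 3rd
= major 3rd


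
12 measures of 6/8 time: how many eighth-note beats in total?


Step by step:
Time signature 6/8: the bottom number 8 means the eighth note gets one count
The top number 6 means 6 eighth-note beats per measure
Total = 6 × 12 measures
= 72 eighth-note beats


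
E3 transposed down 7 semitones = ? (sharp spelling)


Reasoning:
E3: chromatic position 4 in octave 3 → absolute = 3×12 + 4 = 40
Transpose down 7: 40 - 7 = 33
33 = 2×12 + 9 → A in octave 2
Result = A2


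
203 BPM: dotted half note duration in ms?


Let's work it out.
One quarter-note beat = 60000 / BPM = 60000 / 203 ms
Dotted half note = 3 × quarter note
Duration = 3 × 60000 / 203 = 180000 / 203
= 886.7 ms


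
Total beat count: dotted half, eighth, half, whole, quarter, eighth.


Reasoning:
Beat values:
  dotted half = 3 beats
  eighth = 0.5 beats
  half = 2 beats
  whole = 4 beats
  quarter = 1 beat
  eighth = 0.5 beats
Sum = 3 + 0.5 + 2 + 4 + 1 + 0.5
= 11 beats


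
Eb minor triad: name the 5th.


Minor triad = root + minor 3rd (3 semitones) + perfect 5th (7 semitones)
A triad on Eb stacks thirds, so the chord tones use letter names E-G-B
Root: Eb
Minor 3rd above Eb: Gb
Perfect 5th above Eb: Bb
The 5th = Bb


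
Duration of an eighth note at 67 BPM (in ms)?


Reasoning:
One quarter-note beat = 60000 / BPM = 60000 / 67 ms
Eighth note = 1/2 × quarter note
Duration = 1/2 × 60000 / 67 = 30000 / 67
= 447.8 ms


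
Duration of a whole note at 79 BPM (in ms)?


Reasoning:
One quarter-note beat = 60000 / BPM = 60000 / 79 ms
Whole note = 4 × quarter note
Duration = 4 × 60000 / 79 = 240000 / 79
= 3038.0 ms


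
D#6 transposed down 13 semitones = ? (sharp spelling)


Let's work it out.
D#6: chromatic position 3 in octave 6 → absolute = 6×12 + 3 = 75
Transpose down 13: 75 - 13 = 62
62 = 5×12 + 2 → D in octave 5
Result = D5


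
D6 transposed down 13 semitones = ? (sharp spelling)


Solution.
D6: chromatic position 2 in octave 6 → absolute = 6×12 + 2 = 74
Transpose down 13: 74 - 13 = 61
61 = 5×12 + 1 → C# in octave 5
Result = C#5


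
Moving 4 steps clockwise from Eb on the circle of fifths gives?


Working:
Each clockwise step on the circle of fifths moves up a perfect 5th
From Eb: Eb → Bb → F → C → G
= G


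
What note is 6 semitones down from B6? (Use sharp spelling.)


Step by step:
B6: chromatic position 11 in octave 6 → absolute = 6×12 + 11 = 83
Transpose down 6: 83 - 6 = 77
77 = 6×12 + 5 → F in octave 6
Result = F6


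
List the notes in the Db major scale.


Solution.
Major scale pattern: W-W-H-W-W-W-H (2-2-1-2-2-2-1 semitones)
Starting from Db:
  Db + 2 semitones → Eb
  Eb + 2 semitones → F
  F + 1 semitone → Gb
  Gb + 2 semitones → Ab
  Ab + 2 semitones → Bb
  Bb + 2 semitones → C
  C + 1 semitone → Db
Scale = Db Eb F Gb Ab Bb C


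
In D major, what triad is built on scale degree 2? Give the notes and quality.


Working:
D major scale: D E F# G A B C#
Diatonic triad on degree 2 stacks scale notes 2, 4, 6: E G B
E→G = 3 semitones; E→B = 7 semitones → minor triad
= E G B (minor)


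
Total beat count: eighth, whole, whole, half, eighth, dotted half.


Step by step:
Beat values:
  eighth = 0.5 beats
  whole = 4 beats
  whole = 4 beats
  half = 2 beats
  eighth = 0.5 beats
  dotted half = 3 beats
Sum = 0.5 + 4 + 4 + 2 + 0.5 + 3
= 14 beats


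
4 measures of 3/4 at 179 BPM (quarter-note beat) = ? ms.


Reasoning:
Quarter-note beat duration = 60000 / 179 ms
Beats per measure (3/4) = 3
One measure = 3 × 60000 / 179 = 180000 / 179 ms
4 measures = 4 × 180000 / 179 = 720000 / 179
= 4022.3 ms


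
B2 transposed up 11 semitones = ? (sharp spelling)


B2: chromatic position 11 in octave 2 → absolute = 2×12 + 11 = 35
Transpose up 11: 35 + 11 = 46
46 = 3×12 + 10 → A# in octave 3
Result = A#3


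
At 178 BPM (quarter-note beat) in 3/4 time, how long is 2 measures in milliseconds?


Reasoning:
Quarter-note beat duration = 60000 / 178 ms
Beats per measure (3/4) = 3
One measure = 3 × 60000 / 178 = 180000 / 178 ms
2 measures = 2 × 180000 / 178 = 360000 / 178
= 2022.5 ms


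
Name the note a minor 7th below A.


Step by step:
A 7th spans 7 letter names, so from A we land on B
A minor 7th = 10 semitones below A
Spell B at that pitch: B
= B


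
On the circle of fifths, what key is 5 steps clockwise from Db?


Let's work it out.
Each clockwise step on the circle of fifths moves up a perfect 5th
From Db: Db → Ab → Eb → Bb → F → C
= C


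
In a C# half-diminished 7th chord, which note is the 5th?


Let's work it out.
Half-diminished 7th chord = root + minor 3rd + diminished 5th + minor 7th
Seventh chords stack in thirds, so the letter names are C-E-G-B
Root: C#
Minor 3rd above C#: E
Diminished 5th above C#: G
Minor 7th above C#: B
The 5th = G


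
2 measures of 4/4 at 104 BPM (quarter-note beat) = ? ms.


Let's work it out.
Quarter-note beat duration = 60000 / 104 ms
Beats per measure (4/4) = 4
One measure = 4 × 60000 / 104 = 240000 / 104 ms
2 measures = 2 × 240000 / 104 = 480000 / 104
= 4615.4 ms


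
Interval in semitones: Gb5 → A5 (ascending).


Reasoning:
Absolute semitone position = octave×12 + chromatic position
Gb5: 5×12 + 6 = 66
A5: 5×12 + 9 = 69
Difference = 69 - 66 = 3
= 3 semitones


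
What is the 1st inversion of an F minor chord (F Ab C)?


Working:
Root position: F Ab C
1st inversion: move root up an octave
Bass note: Ab
Notes (bottom to top) = Ab C F


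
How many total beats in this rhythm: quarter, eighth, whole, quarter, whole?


Let's work it out.
Beat values:
  quarter = 1 beat
  eighth = 0.5 beats
  whole = 4 beats
  quarter = 1 beat
  whole = 4 beats
Sum = 1 + 0.5 + 4 + 1 + 4
= 10.5 beats


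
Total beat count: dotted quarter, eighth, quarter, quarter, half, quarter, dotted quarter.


Reasoning:
Beat values:
  dotted quarter = 1.5 beats
  eighth = 0.5 beats
  quarter = 1 beat
  quarter = 1 beat
  half = 2 beats
  quarter = 1 beat
  dotted quarter = 1.5 beats
Sum = 1.5 + 0.5 + 1 + 1 + 2 + 1 + 1.5
= 8.5 beats


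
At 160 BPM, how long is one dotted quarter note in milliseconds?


One quarter-note beat = 60000 / BPM = 60000 / 160 ms
Dotted quarter note = 3/2 × quarter note
Duration = 3/2 × 60000 / 160 = 90000 / 160
= 562.5 ms


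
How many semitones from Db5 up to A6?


Absolute semitone position = octave×12 + chromatic position
Db5: 5×12 + 1 = 61
A6: 6×12 + 9 = 81
Difference = 81 - 61 = 20
= 20 semitones


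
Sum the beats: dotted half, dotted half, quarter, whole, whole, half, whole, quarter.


Beat values:
  dotted half = 3 beats
  dotted half = 3 beats
  quarter = 1 beat
  whole = 4 beats
  whole = 4 beats
  half = 2 beats
  whole = 4 beats
  quarter = 1 beat
Sum = 3 + 3 + 1 + 4 + 4 + 2 + 4 + 1
= 22 beats


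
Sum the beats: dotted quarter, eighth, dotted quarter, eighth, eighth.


Working:
Beat values:
  dotted quarter = 1.5 beats
  eighth = 0.5 beats
  dotted quarter = 1.5 beats
  eighth = 0.5 beats
  eighth = 0.5 beats
Sum = 1.5 + 0.5 + 1.5 + 0.5 + 0.5
= 4.5 beats


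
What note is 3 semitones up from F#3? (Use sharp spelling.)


Reasoning:
F#3: chromatic position 6 in octave 3 → absolute = 3×12 + 6 = 42
Transpose up 3: 42 + 3 = 45
45 = 3×12 + 9 → A in octave 3
Result = A3


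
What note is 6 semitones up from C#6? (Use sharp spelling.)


C#6: chromatic position 1 in octave 6 → absolute = 6×12 + 1 = 73
Transpose up 6: 73 + 6 = 79
79 = 6×12 + 7 → G in octave 6
Result = G6


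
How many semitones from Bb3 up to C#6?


Working:
Absolute semitone position = octave×12 + chromatic position
Bb3: 3×12 + 10 = 46
C#6: 6×12 + 1 = 73
Difference = 73 - 46 = 27
= 27 semitones


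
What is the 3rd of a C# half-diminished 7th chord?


Working:
Half-diminished 7th chord = root + minor 3rd + diminished 5th + minor 7th
Seventh chords stack in thirds, so the letter names are C-E-G-B
Root: C#
Minor 3rd above C#: E
Diminished 5th above C#: G
Minor 7th above C#: B
The 3rd = E


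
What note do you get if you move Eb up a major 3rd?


Reasoning:
major 3rd: 3 letter names, 4 semitones
Letter: E + 2 → G
Pitch: Eb + 4 semitones, spelled as a G → G
= G


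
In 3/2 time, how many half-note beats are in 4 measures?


Let's work it out.
Time signature 3/2: the bottom number 2 means the half note gets one count
The top number 3 means 3 half-note beats per measure
Total = 3 × 4 measures
= 12 half-note beats


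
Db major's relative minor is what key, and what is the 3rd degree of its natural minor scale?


Step by step:
The relative minor shares the major's key signature and starts on its 6th degree
6th degree = a major 6th above the tonic; a major 6th above Db is Bb
→ relative minor of Db major is Bb minor
Bb natural minor scale: Bb C Db Eb F Gb Ab
= Bb minor; 3rd degree = Db


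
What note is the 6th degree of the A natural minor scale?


Step by step:
Natural minor scale pattern: W-H-W-W-H-W-W (2-1-2-2-1-2-2 semitones)
Starting from A:
  A + 2 semitones → B
  B + 1 semitone → C
  C + 2 semitones → D
  D + 2 semitones → E
  E + 1 semitone → F
  F + 2 semitones → G
  G + 2 semitones → A
Scale: A B C D E F G
Degree 6 = F


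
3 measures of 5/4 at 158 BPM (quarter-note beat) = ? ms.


Quarter-note beat duration = 60000 / 158 ms
Beats per measure (5/4) = 5
One measure = 5 × 60000 / 158 = 300000 / 158 ms
3 measures = 3 × 300000 / 158 = 900000 / 158
= 5696.2 ms


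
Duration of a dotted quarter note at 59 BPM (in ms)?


Reasoning:
One quarter-note beat = 60000 / BPM = 60000 / 59 ms
Dotted quarter note = 3/2 × quarter note
Duration = 3/2 × 60000 / 59 = 90000 / 59
= 1525.4 ms


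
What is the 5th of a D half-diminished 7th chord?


Step by step:
Half-diminished 7th chord = root + minor 3rd + diminished 5th + minor 7th
Seventh chords stack in thirds, so the letter names are D-F-A-C
Root: D
Minor 3rd above D: F
Diminished 5th above D: Ab
Minor 7th above D: C
The 5th = Ab


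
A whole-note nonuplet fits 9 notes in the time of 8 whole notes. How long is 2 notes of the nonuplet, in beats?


Nonuplet: 9 notes occupy the space of 8 whole notes
Space = 8 × 4 = 32 beats
Each nonuplet note = 32 / 9 = 32/9 beats
2 notes = 2 × 32/9 = 64/9
= 64/9 beats


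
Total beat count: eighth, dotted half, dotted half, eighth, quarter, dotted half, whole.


Step by step:
Beat values:
  eighth = 0.5 beats
  dotted half = 3 beats
  dotted half = 3 beats
  eighth = 0.5 beats
  quarter = 1 beat
  dotted half = 3 beats
  whole = 4 beats
Sum = 0.5 + 3 + 3 + 0.5 + 1 + 3 + 4
= 15 beats


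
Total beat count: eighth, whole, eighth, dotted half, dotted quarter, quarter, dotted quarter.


Beat values:
  eighth = 0.5 beats
  whole = 4 beats
  eighth = 0.5 beats
  dotted half = 3 beats
  dotted quarter = 1.5 beats
  quarter = 1 beat
  dotted quarter = 1.5 beats
Sum = 0.5 + 4 + 0.5 + 3 + 1.5 + 1 + 1.5
= 12 beats


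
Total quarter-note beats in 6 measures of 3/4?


Reasoning:
Time signature 3/4: the bottom number 4 means the quarter note gets one count
The top number 3 means 3 quarter-note beats per measure
Total = 3 × 6 measures
= 18 quarter-note beats


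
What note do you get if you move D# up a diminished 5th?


Solution.
diminished 5th: 5 letter names, 6 semitones
Letter: D + 4 → A
Pitch: D# + 6 semitones, spelled as an A → A
= A


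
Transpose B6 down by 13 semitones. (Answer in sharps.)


Let's work it out.
B6: chromatic position 11 in octave 6 → absolute = 6×12 + 11 = 83
Transpose down 13: 83 - 13 = 70
70 = 5×12 + 10 → A# in octave 5
Result = A#5


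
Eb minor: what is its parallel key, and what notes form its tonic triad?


Parallel keys share the same tonic but differ in mode
Eb minor → parallel is Eb major
Tonic triad of Eb major = Eb G Bb
= Eb major; triad = Eb G Bb


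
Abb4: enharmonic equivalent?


Enharmonic notes sound the same pitch but are spelled with different letter names
Abb and G name the same pitch class
= G4


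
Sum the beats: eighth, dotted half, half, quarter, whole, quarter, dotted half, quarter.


Let's work it out.
Beat values:
  eighth = 0.5 beats
  dotted half = 3 beats
  half = 2 beats
  quarter = 1 beat
  whole = 4 beats
  quarter = 1 beat
  dotted half = 3 beats
  quarter = 1 beat
Sum = 0.5 + 3 + 2 + 1 + 4 + 1 + 3 + 1
= 15.5 beats


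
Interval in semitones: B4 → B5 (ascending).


Step by step:
Absolute semitone position = octave×12 + chromatic position
B4: 4×12 + 11 = 59
B5: 5×12 + 11 = 71
Difference = 71 - 59 = 12
= 12 semitones


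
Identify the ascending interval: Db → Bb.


Solution.
Letter names: D → B spans 6 letter names → a 6th
Semitones: Db → Bb = 9 half-steps
A 6th of 9 semitones is a major 6th
= major 6th


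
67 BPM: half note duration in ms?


Let's work it out.
One quarter-note beat = 60000 / BPM = 60000 / 67 ms
Half note = 2 × quarter note
Duration = 2 × 60000 / 67 = 120000 / 67
= 1791.0 ms


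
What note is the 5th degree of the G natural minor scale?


Step by step:
Natural minor scale pattern: W-H-W-W-H-W-W (2-1-2-2-1-2-2 semitones)
Starting from G:
  G + 2 semitones → A
  A + 1 semitone → Bb
  Bb + 2 semitones → C
  C + 2 semitones → D
  D + 1 semitone → Eb
  Eb + 2 semitones → F
  F + 2 semitones → G
Scale: G A Bb C D Eb F
Degree 5 = D


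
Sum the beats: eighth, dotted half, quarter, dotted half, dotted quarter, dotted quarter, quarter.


Reasoning:
Beat values:
  eighth = 0.5 beats
  dotted half = 3 beats
  quarter = 1 beat
  dotted half = 3 beats
  dotted quarter = 1.5 beats
  dotted quarter = 1.5 beats
  quarter = 1 beat
Sum = 0.5 + 3 + 1 + 3 + 1.5 + 1.5 + 1
= 11.5 beats


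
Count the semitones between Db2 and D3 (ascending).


Step by step:
Absolute semitone position = octave×12 + chromatic position
Db2: 2×12 + 1 = 25
D3: 3×12 + 2 = 38
Difference = 38 - 25 = 13
= 13 semitones


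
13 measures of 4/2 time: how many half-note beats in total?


Time signature 4/2: the bottom number 2 means the half note gets one count
The top number 4 means 4 half-note beats per measure
Total = 4 × 13 measures
= 52 half-note beats


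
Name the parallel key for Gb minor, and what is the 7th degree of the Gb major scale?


Reasoning:
Parallel keys share the same tonic but differ in mode
Gb minor → parallel is Gb major
Gb major scale: Gb Ab Bb Cb Db Eb F
= Gb major; 7th degree = F


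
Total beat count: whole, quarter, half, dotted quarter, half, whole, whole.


Solution.
Beat values:
  whole = 4 beats
  quarter = 1 beat
  half = 2 beats
  dotted quarter = 1.5 beats
  half = 2 beats
  whole = 4 beats
  whole = 4 beats
Sum = 4 + 1 + 2 + 1.5 + 2 + 4 + 4
= 18.5 beats


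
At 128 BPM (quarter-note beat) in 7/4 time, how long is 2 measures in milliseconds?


Let's work it out.
Quarter-note beat duration = 60000 / 128 ms
Beats per measure (7/4) = 7
One measure = 7 × 60000 / 128 = 420000 / 128 ms
2 measures = 2 × 420000 / 128 = 840000 / 128
= 6562.5 ms


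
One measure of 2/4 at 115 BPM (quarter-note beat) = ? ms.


Solution.
Quarter-note beat duration = 60000 / 115 ms
Beats per measure (2/4) = 2
One measure = 2 × 60000 / 115 = 120000 / 115 ms
= 1043.5 ms


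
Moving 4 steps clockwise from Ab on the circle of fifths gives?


Solution.
Each clockwise step on the circle of fifths moves up a perfect 5th
From Ab: Ab → Eb → Bb → F → C
= C


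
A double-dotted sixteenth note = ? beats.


Solution.
Base sixteenth note = 1/4 beats
Dot 1 adds half the previous value: +1/8
Dot 2 adds half the previous value: +1/16
One double-dotted sixteenth = 1/4 + 1/8 + 1/16 = 7/16
= 7/16 beats


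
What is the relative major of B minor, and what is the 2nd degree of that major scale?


Working:
The relative major shares the key signature and is a minor 3rd above the minor tonic
A minor 3rd above B is D
→ relative major of B minor is D major
D major scale: D E F# G A B C#
= D major; 2nd degree = E


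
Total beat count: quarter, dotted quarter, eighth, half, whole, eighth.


Working:
Beat values:
  quarter = 1 beat
  dotted quarter = 1.5 beats
  eighth = 0.5 beats
  half = 2 beats
  whole = 4 beats
  eighth = 0.5 beats
Sum = 1 + 1.5 + 0.5 + 2 + 4 + 0.5
= 9.5 beats


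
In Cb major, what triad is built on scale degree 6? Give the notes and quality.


Solution.
Cb major scale: Cb Db Eb Fb Gb Ab Bb
Diatonic triad on degree 6 stacks scale notes 6, 1, 3: Ab Cb Eb
Ab→Cb = 3 semitones; Ab→Eb = 7 semitones → minor triad
= Ab Cb Eb (minor)


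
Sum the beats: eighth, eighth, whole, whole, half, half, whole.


Solution.
Beat values:
  eighth = 0.5 beats
  eighth = 0.5 beats
  whole = 4 beats
  whole = 4 beats
  half = 2 beats
  half = 2 beats
  whole = 4 beats
Sum = 0.5 + 0.5 + 4 + 4 + 2 + 2 + 4
= 17 beats


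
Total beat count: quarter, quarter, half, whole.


Beat values:
  quarter = 1 beat
  quarter = 1 beat
  half = 2 beats
  whole = 4 beats
Sum = 1 + 1 + 2 + 4
= 8 beats


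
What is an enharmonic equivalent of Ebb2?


Reasoning:
Enharmonic notes sound the same pitch but are spelled with different letter names
Ebb and D name the same pitch class
= D2


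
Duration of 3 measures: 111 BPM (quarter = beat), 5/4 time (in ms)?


Let's work it out.
Quarter-note beat duration = 60000 / 111 ms
Beats per measure (5/4) = 5
One measure = 5 × 60000 / 111 = 300000 / 111 ms
3 measures = 3 × 300000 / 111 = 900000 / 111
= 8108.1 ms


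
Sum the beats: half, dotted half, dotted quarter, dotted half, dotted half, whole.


Reasoning:
Beat values:
  half = 2 beats
  dotted half = 3 beats
  dotted quarter = 1.5 beats
  dotted half = 3 beats
  dotted half = 3 beats
  whole = 4 beats
Sum = 2 + 3 + 1.5 + 3 + 3 + 4
= 16.5 beats


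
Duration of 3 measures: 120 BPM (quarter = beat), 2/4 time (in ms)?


Step by step:
Quarter-note beat duration = 60000 / 120 ms
Beats per measure (2/4) = 2
One measure = 2 × 60000 / 120 = 120000 / 120 ms
3 measures = 3 × 120000 / 120 = 360000 / 120
= 3000.0 ms


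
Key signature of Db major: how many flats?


Flat major keys: C(0), F(1), Bb(2), Eb(3), Ab(4), Db(5), Gb(6), Cb(7)
Db major has 5 flats
Order of flats: Bb Eb Ab Db Gb Cb Fb → first 5: Bb, Eb, Ab, Db, Gb
= 5 flats


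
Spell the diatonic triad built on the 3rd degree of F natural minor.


Step by step:
F natural minor scale: F G Ab Bb C Db Eb
Diatonic triad on degree 3 stacks scale notes 3, 5, 7: Ab C Eb
Ab→C = 4 semitones; Ab→Eb = 7 semitones → major triad
= Ab C Eb (major)


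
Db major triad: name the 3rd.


Step by step:
Major triad = root + major 3rd (4 semitones) + perfect 5th (7 semitones)
A triad on Db stacks thirds, so the chord tones use letter names D-F-A
Root: Db
Major 3rd above Db: F
Perfect 5th above Db: Ab
The 3rd = F


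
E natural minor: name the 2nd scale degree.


Natural minor scale pattern: W-H-W-W-H-W-W (2-1-2-2-1-2-2 semitones)
Starting from E:
  E + 2 semitones → F#
  F# + 1 semitone → G
  G + 2 semitones → A
  A + 2 semitones → B
  B + 1 semitone → C
  C + 2 semitones → D
  D + 2 semitones → E
Scale: E F# G A B C D
Degree 2 = F#


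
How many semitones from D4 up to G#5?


Reasoning:
Absolute semitone position = octave×12 + chromatic position
D4: 4×12 + 2 = 50
G#5: 5×12 + 8 = 68
Difference = 68 - 50 = 18
= 18 semitones


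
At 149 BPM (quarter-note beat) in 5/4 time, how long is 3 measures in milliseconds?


Let's work it out.
Quarter-note beat duration = 60000 / 149 ms
Beats per measure (5/4) = 5
One measure = 5 × 60000 / 149 = 300000 / 149 ms
3 measures = 3 × 300000 / 149 = 900000 / 149
= 6040.3 ms


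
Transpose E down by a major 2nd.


Step by step:
major 2nd: 2 letter names, 2 semitones
Letter: E - 1 → D
Pitch: E - 2 semitones, spelled as a D → D
= D


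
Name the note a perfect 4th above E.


Reasoning:
A 4th spans 4 letter names, so from E we land on A
A perfect 4th = 5 semitones above E
Spell A at that pitch: A
= A


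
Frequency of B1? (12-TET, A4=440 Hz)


Step by step:
f = 440 × 2^(n/12) where n = semitones from A4
B1: -34 semitones from A4
f = 440 × 2^(-34/12)
f = 61.74 Hz


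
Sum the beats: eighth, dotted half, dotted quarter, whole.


Solution.
Beat values:
  eighth = 0.5 beats
  dotted half = 3 beats
  dotted quarter = 1.5 beats
  whole = 4 beats
Sum = 0.5 + 3 + 1.5 + 4
= 9 beats


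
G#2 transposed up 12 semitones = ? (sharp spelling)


Let's work it out.
G#2: chromatic position 8 in octave 2 → absolute = 2×12 + 8 = 32
Transpose up 12: 32 + 12 = 44
44 = 3×12 + 8 → G# in octave 3
Result = G#3


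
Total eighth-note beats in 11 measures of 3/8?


Reasoning:
Time signature 3/8: the bottom number 8 means the eighth note gets one count
The top number 3 means 3 eighth-note beats per measure
Total = 3 × 11 measures
= 33 eighth-note beats


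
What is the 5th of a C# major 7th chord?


Solution.
Major 7th chord = root + major 3rd + perfect 5th + major 7th
Seventh chords stack in thirds, so the letter names are C-E-G-B
Root: C#
Major 3rd above C#: E#
Perfect 5th above C#: G#
Major 7th above C#: B#
The 5th = G#
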